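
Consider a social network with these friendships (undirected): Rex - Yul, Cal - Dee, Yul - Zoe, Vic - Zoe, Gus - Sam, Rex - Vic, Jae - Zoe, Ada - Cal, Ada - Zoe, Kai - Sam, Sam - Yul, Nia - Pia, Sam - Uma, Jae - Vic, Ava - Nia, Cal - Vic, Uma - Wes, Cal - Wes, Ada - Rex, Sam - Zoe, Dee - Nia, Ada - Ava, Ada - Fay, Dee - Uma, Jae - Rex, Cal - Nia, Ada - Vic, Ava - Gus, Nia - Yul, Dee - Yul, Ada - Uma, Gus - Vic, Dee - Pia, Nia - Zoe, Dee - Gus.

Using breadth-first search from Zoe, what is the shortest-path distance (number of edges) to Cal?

Level 0: Zoe
Level 1: Ada, Jae, Nia, Sam, Vic, Yul
Level 2: Ava, Cal, Dee, Fay, Gus, Kai, Pia, Rex, Uma
Level 3: Wes
Cal first appears at level 2.

2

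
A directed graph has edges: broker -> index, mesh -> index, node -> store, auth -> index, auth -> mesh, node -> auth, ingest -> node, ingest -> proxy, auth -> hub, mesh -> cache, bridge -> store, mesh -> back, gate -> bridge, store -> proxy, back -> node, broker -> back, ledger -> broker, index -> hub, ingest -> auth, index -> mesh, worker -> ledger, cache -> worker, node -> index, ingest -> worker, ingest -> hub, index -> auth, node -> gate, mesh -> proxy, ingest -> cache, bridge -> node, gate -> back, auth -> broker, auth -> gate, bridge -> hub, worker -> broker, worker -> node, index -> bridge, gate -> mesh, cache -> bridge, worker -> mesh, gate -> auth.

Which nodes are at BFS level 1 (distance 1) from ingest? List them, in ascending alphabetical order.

auth, cache, hub, node, proxy, worker

Level 0: ingest
Level 1: auth, cache, hub, node, proxy, worker
Level 2: bridge, broker, gate, index, ledger, mesh, store
Level 3: back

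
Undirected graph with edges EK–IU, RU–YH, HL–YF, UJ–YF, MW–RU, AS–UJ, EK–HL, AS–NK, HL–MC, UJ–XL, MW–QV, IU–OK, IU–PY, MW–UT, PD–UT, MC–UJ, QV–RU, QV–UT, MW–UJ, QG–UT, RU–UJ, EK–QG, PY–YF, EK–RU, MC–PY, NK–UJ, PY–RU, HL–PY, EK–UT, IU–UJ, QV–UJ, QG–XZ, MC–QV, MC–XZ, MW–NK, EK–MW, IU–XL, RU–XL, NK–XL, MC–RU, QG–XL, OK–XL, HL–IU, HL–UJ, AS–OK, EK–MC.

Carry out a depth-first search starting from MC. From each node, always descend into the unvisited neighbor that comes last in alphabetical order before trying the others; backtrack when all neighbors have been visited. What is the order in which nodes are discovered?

MC, XZ, QG, XL, UJ, YF, PY, RU, YH, QV, UT, PD, MW, NK, AS, OK, IU, HL, EK

Visit MC
MC → XZ
XZ → QG
QG → XL
XL → UJ
UJ → YF
YF → PY
PY → RU
RU → YH
RU → QV
QV → UT
UT → PD
UT → MW
MW → NK
NK → AS
AS → OK
OK → IU
IU → HL
HL → EK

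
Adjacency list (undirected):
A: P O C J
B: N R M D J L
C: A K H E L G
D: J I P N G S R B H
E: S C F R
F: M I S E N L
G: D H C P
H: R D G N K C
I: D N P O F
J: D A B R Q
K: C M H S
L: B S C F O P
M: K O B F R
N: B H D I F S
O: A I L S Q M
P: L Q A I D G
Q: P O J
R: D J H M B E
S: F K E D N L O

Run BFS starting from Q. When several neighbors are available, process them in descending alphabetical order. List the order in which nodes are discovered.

Visit Q; enqueue P, O, J → queue [P, O, J]
Visit P; enqueue L, I, G, D, A → queue [O, J, L, I, G, D, A]
Visit O; enqueue S, M → queue [J, L, I, G, D, A, S, M]
Visit J; enqueue R, B → queue [L, I, G, D, A, S, M, R, B]
Visit L; enqueue F, C → queue [I, G, D, A, S, M, R, B, F, C]
Visit I; enqueue N → queue [G, D, A, S, M, R, B, F, C, N]
Visit G; enqueue H → queue [D, A, S, M, R, B, F, C, N, H]
Visit D → queue [A, S, M, R, B, F, C, N, H]
Visit A → queue [S, M, R, B, F, C, N, H]
Visit S; enqueue K, E → queue [M, R, B, F, C, N, H, K, E]
Visit M → queue [R, B, F, C, N, H, K, E]
Visit R → queue [B, F, C, N, H, K, E]
Visit B → queue [F, C, N, H, K, E]
Visit F → queue [C, N, H, K, E]
Visit C → queue [N, H, K, E]
Visit N → queue [H, K, E]
Visit H → queue [K, E]
Visit K → queue [E]
Visit E → queue []

Q → P → O → J → L → I → G → D → A → S → M → R → B → F → C → N → H → K → E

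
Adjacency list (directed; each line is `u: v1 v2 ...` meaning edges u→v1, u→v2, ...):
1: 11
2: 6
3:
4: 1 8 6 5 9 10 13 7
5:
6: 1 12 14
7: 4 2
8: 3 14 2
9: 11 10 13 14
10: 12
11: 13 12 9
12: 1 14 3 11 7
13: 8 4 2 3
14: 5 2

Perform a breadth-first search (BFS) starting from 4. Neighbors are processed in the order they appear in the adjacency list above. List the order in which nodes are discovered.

Visit 4; enqueue 1, 8, 6, 5, 9, 10, 13, 7 → queue [1, 8, 6, 5, 9, 10, 13, 7]
Visit 1; enqueue 11 → queue [8, 6, 5, 9, 10, 13, 7, 11]
Visit 8; enqueue 3, 14, 2 → queue [6, 5, 9, 10, 13, 7, 11, 3, 14, 2]
Visit 6; enqueue 12 → queue [5, 9, 10, 13, 7, 11, 3, 14, 2, 12]
Visit 5 → queue [9, 10, 13, 7, 11, 3, 14, 2, 12]
Visit 9 → queue [10, 13, 7, 11, 3, 14, 2, 12]
Visit 10 → queue [13, 7, 11, 3, 14, 2, 12]
Visit 13 → queue [7, 11, 3, 14, 2, 12]
Visit 7 → queue [11, 3, 14, 2, 12]
Visit 11 → queue [3, 14, 2, 12]
Visit 3 → queue [14, 2, 12]
Visit 14 → queue [2, 12]
Visit 2 → queue [12]
Visit 12 → queue []

4, 1, 8, 6, 5, 9, 10, 13, 7, 11, 3, 14, 2, 12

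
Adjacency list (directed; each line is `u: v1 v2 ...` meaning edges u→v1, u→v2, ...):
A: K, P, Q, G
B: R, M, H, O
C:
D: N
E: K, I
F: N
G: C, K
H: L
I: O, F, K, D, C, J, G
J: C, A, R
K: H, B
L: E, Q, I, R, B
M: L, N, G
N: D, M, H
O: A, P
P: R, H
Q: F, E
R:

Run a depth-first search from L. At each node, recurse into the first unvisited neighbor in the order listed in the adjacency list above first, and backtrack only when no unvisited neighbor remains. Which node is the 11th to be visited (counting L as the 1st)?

C

Visit L
L → E
E → K
K → H
K → B
B → R
B → M
M → N
N → D
M → G
G → C
B → O
O → A
A → P
A → Q
Q → F
E → I
I → J

Visit order: L, E, K, H, B, R, M, N, D, G, C, O, A, P, Q, F, I, J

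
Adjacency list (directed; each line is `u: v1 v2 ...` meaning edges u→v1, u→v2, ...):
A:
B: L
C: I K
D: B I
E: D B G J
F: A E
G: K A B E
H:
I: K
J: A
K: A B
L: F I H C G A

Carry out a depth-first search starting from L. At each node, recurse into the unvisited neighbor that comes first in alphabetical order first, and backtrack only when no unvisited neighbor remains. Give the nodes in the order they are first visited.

Visit L
L → A
L → C
C → I
I → K
K → B
L → F
F → E
E → D
E → G
E → J
L → H

L A C I K B F E D G J H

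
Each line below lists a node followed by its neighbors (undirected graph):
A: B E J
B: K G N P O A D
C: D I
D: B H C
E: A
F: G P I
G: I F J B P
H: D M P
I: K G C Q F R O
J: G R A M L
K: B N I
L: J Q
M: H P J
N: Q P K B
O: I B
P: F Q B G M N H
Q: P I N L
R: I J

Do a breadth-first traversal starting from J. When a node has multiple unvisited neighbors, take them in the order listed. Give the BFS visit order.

J, G, R, A, M, L, I, F, B, P, E, H, Q, K, C, O, N, D

Visit J; enqueue G, R, A, M, L → queue [G, R, A, M, L]
Visit G; enqueue I, F, B, P → queue [R, A, M, L, I, F, B, P]
Visit R → queue [A, M, L, I, F, B, P]
Visit A; enqueue E → queue [M, L, I, F, B, P, E]
Visit M; enqueue H → queue [L, I, F, B, P, E, H]
Visit L; enqueue Q → queue [I, F, B, P, E, H, Q]
Visit I; enqueue K, C, O → queue [F, B, P, E, H, Q, K, C, O]
Visit F → queue [B, P, E, H, Q, K, C, O]
Visit B; enqueue N, D → queue [P, E, H, Q, K, C, O, N, D]
Visit P → queue [E, H, Q, K, C, O, N, D]
Visit E → queue [H, Q, K, C, O, N, D]
Visit H → queue [Q, K, C, O, N, D]
Visit Q → queue [K, C, O, N, D]
Visit K → queue [C, O, N, D]
Visit C → queue [O, N, D]
Visit O → queue [N, D]
Visit N → queue [D]
Visit D → queue []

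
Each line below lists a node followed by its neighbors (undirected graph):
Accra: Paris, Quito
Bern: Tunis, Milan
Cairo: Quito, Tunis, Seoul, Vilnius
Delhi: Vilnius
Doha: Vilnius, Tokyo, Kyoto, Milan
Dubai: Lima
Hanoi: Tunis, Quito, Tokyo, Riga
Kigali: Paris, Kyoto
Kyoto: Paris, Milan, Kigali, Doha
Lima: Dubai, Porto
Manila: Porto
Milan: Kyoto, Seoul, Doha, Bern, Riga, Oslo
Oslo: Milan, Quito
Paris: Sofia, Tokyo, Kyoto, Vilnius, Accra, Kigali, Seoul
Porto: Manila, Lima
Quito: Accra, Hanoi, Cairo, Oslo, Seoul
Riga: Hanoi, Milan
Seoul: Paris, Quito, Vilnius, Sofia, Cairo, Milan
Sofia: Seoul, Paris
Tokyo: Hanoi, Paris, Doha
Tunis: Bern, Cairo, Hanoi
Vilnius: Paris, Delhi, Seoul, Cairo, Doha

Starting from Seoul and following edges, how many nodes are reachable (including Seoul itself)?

18

BFS from Seoul visits: Seoul, Cairo, Milan, Paris, Quito, Sofia, Vilnius, Tunis, Bern, Doha, Kyoto, Oslo, Riga, Accra, Kigali, Tokyo, Hanoi, Delhi
Reachable nodes: 18 of 22 total.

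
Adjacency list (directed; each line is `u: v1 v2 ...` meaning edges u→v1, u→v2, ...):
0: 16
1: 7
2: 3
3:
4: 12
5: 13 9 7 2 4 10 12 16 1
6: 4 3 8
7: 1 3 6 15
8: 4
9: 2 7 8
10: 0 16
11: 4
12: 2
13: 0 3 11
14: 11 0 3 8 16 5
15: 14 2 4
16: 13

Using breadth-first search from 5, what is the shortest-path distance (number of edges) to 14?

Level 0: 5
Level 1: 1, 2, 4, 7, 9, 10, 12, 13, 16
Level 2: 0, 3, 6, 8, 11, 15
Level 3: 14
14 first appears at level 3.

3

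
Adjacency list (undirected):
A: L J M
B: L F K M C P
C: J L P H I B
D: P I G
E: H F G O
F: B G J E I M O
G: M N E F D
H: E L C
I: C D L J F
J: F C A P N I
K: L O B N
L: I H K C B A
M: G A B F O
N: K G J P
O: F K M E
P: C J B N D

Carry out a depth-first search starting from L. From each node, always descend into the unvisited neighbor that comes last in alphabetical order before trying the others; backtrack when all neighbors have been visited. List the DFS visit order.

Visit L
L → K
K → O
O → M
M → G
G → N
N → P
P → J
J → I
I → F
F → E
E → H
H → C
C → B
I → D
J → A

L -> K -> O -> M -> G -> N -> P -> J -> I -> F -> E -> H -> C -> B -> D -> A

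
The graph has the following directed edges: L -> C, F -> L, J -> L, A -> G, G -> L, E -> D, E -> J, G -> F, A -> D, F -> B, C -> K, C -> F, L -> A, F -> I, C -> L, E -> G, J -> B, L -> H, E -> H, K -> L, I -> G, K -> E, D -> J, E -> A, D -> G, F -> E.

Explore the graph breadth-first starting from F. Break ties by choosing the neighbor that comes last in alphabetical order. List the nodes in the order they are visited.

Visit F; enqueue L, I, E, B → queue [L, I, E, B]
Visit L; enqueue H, C, A → queue [I, E, B, H, C, A]
Visit I; enqueue G → queue [E, B, H, C, A, G]
Visit E; enqueue J, D → queue [B, H, C, A, G, J, D]
Visit B → queue [H, C, A, G, J, D]
Visit H → queue [C, A, G, J, D]
Visit C; enqueue K → queue [A, G, J, D, K]
Visit A → queue [G, J, D, K]
Visit G → queue [J, D, K]
Visit J → queue [D, K]
Visit D → queue [K]
Visit K → queue []

F L I E B H C A G J D K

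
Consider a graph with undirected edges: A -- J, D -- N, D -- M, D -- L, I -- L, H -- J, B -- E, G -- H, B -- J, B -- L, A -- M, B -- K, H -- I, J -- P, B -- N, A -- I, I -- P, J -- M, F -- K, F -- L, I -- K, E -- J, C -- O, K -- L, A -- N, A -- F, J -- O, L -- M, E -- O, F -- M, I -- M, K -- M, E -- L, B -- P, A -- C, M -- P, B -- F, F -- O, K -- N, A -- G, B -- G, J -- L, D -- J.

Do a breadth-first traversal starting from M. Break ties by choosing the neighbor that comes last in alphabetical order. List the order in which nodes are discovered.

M, P, L, K, J, I, F, D, A, B, E, N, O, H, G, C

Visit M; enqueue P, L, K, J, I, F, D, A → queue [P, L, K, J, I, F, D, A]
Visit P; enqueue B → queue [L, K, J, I, F, D, A, B]
Visit L; enqueue E → queue [K, J, I, F, D, A, B, E]
Visit K; enqueue N → queue [J, I, F, D, A, B, E, N]
Visit J; enqueue O, H → queue [I, F, D, A, B, E, N, O, H]
Visit I → queue [F, D, A, B, E, N, O, H]
Visit F → queue [D, A, B, E, N, O, H]
Visit D → queue [A, B, E, N, O, H]
Visit A; enqueue G, C → queue [B, E, N, O, H, G, C]
Visit B → queue [E, N, O, H, G, C]
Visit E → queue [N, O, H, G, C]
Visit N → queue [O, H, G, C]
Visit O → queue [H, G, C]
Visit H → queue [G, C]
Visit G → queue [C]
Visit C → queue []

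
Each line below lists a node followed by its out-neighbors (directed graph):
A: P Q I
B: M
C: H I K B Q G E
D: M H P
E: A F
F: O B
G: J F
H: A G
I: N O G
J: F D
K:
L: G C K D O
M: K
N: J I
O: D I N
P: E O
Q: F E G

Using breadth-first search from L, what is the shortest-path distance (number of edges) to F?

2

Level 0: L
Level 1: C, D, G, K, O
Level 2: B, E, F, H, I, J, M, N, P, Q
Level 3: A
F first appears at level 2.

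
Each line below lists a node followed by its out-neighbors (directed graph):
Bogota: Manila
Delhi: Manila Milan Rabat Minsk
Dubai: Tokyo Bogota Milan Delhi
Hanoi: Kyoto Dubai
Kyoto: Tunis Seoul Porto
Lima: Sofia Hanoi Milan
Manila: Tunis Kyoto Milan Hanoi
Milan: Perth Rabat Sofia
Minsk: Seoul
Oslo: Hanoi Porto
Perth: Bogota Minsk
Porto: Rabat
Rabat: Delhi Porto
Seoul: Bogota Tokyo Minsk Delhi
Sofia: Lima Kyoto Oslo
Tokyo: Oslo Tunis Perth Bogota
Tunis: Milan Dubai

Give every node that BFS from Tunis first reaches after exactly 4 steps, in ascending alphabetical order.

Hanoi, Seoul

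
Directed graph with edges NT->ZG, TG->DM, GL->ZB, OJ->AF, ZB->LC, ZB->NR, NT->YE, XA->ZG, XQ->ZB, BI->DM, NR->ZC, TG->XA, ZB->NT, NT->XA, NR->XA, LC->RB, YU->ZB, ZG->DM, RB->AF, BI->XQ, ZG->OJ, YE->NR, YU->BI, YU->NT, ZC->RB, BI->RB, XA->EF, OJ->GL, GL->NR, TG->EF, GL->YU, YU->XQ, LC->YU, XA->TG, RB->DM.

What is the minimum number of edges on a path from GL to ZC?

Level 0: GL
Level 1: NR, YU, ZB
Level 2: BI, LC, NT, XA, XQ, ZC
Level 3: DM, EF, RB, TG, YE, ZG
Level 4: AF, OJ
ZC first appears at level 2.

2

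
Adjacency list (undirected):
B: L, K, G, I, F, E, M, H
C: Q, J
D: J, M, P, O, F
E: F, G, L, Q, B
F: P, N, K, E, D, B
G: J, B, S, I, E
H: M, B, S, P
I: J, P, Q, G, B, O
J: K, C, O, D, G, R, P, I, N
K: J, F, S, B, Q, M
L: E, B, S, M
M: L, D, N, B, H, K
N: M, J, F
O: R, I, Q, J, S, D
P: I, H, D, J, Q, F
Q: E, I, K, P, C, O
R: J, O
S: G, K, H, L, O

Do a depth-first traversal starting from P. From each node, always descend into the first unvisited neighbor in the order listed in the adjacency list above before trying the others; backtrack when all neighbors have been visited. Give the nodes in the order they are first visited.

Visit P
P → I
I → J
J → K
K → F
F → N
N → M
M → L
L → E
E → G
G → B
B → H
H → S
S → O
O → R
O → Q
Q → C
O → D

P -> I -> J -> K -> F -> N -> M -> L -> E -> G -> B -> H -> S -> O -> R -> Q -> C -> D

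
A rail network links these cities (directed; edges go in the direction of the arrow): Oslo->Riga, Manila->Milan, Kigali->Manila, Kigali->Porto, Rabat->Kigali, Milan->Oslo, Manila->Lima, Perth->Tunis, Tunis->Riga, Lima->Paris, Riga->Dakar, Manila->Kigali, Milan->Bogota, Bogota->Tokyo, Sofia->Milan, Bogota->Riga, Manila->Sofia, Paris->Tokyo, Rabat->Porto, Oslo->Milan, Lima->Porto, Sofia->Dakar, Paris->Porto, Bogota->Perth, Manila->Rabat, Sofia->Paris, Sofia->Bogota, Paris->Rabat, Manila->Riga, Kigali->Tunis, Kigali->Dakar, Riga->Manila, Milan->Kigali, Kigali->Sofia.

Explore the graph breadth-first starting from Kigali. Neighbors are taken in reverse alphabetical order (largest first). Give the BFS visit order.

Visit Kigali; enqueue Tunis, Sofia, Porto, Manila, Dakar → queue [Tunis, Sofia, Porto, Manila, Dakar]
Visit Tunis; enqueue Riga → queue [Sofia, Porto, Manila, Dakar, Riga]
Visit Sofia; enqueue Paris, Milan, Bogota → queue [Porto, Manila, Dakar, Riga, Paris, Milan, Bogota]
Visit Porto → queue [Manila, Dakar, Riga, Paris, Milan, Bogota]
Visit Manila; enqueue Rabat, Lima → queue [Dakar, Riga, Paris, Milan, Bogota, Rabat, Lima]
Visit Dakar → queue [Riga, Paris, Milan, Bogota, Rabat, Lima]
Visit Riga → queue [Paris, Milan, Bogota, Rabat, Lima]
Visit Paris; enqueue Tokyo → queue [Milan, Bogota, Rabat, Lima, Tokyo]
Visit Milan; enqueue Oslo → queue [Bogota, Rabat, Lima, Tokyo, Oslo]
Visit Bogota; enqueue Perth → queue [Rabat, Lima, Tokyo, Oslo, Perth]
Visit Rabat → queue [Lima, Tokyo, Oslo, Perth]
Visit Lima → queue [Tokyo, Oslo, Perth]
Visit Tokyo → queue [Oslo, Perth]
Visit Oslo → queue [Perth]
Visit Perth → queue []

Kigali, Tunis, Sofia, Porto, Manila, Dakar, Riga, Paris, Milan, Bogota, Rabat, Lima, Tokyo, Oslo, Perth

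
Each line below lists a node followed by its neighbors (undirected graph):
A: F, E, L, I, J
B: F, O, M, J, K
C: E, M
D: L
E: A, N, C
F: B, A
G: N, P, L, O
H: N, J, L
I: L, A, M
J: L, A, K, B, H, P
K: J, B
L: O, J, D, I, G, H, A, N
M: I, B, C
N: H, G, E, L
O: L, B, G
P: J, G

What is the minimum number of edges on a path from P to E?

3

Level 0: P
Level 1: G, J
Level 2: A, B, H, K, L, N, O
Level 3: D, E, F, I, M
Level 4: C
E first appears at level 3.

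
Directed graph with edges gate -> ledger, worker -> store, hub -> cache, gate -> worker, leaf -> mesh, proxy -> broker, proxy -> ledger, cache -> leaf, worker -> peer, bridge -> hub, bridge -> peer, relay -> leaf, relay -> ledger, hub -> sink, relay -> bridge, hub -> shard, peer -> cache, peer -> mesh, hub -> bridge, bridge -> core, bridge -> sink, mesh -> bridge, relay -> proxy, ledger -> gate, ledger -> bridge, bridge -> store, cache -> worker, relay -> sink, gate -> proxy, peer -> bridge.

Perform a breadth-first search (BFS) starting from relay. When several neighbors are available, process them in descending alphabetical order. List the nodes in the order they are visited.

Visit relay; enqueue sink, proxy, ledger, leaf, bridge → queue [sink, proxy, ledger, leaf, bridge]
Visit sink → queue [proxy, ledger, leaf, bridge]
Visit proxy; enqueue broker → queue [ledger, leaf, bridge, broker]
Visit ledger; enqueue gate → queue [leaf, bridge, broker, gate]
Visit leaf; enqueue mesh → queue [bridge, broker, gate, mesh]
Visit bridge; enqueue store, peer, hub, core → queue [broker, gate, mesh, store, peer, hub, core]
Visit broker → queue [gate, mesh, store, peer, hub, core]
Visit gate; enqueue worker → queue [mesh, store, peer, hub, core, worker]
Visit mesh → queue [store, peer, hub, core, worker]
Visit store → queue [peer, hub, core, worker]
Visit peer; enqueue cache → queue [hub, core, worker, cache]
Visit hub; enqueue shard → queue [core, worker, cache, shard]
Visit core → queue [worker, cache, shard]
Visit worker → queue [cache, shard]
Visit cache → queue [shard]
Visit shard → queue []

relay, sink, proxy, ledger, leaf, bridge, broker, gate, mesh, store, peer, hub, core, worker, cache, shard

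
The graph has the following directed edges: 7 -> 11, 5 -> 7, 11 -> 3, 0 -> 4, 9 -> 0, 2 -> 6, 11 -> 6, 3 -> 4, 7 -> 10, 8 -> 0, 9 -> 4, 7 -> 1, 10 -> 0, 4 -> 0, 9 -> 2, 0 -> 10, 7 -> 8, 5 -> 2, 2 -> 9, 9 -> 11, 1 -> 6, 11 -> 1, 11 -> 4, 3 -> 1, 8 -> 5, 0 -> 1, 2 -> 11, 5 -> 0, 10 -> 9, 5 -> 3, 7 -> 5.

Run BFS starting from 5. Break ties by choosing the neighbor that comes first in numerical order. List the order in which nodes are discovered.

5 0 2 3 7 1 4 10 6 9 11 8

Visit 5; enqueue 0, 2, 3, 7 → queue [0, 2, 3, 7]
Visit 0; enqueue 1, 4, 10 → queue [2, 3, 7, 1, 4, 10]
Visit 2; enqueue 6, 9, 11 → queue [3, 7, 1, 4, 10, 6, 9, 11]
Visit 3 → queue [7, 1, 4, 10, 6, 9, 11]
Visit 7; enqueue 8 → queue [1, 4, 10, 6, 9, 11, 8]
Visit 1 → queue [4, 10, 6, 9, 11, 8]
Visit 4 → queue [10, 6, 9, 11, 8]
Visit 10 → queue [6, 9, 11, 8]
Visit 6 → queue [9, 11, 8]
Visit 9 → queue [11, 8]
Visit 11 → queue [8]
Visit 8 → queue []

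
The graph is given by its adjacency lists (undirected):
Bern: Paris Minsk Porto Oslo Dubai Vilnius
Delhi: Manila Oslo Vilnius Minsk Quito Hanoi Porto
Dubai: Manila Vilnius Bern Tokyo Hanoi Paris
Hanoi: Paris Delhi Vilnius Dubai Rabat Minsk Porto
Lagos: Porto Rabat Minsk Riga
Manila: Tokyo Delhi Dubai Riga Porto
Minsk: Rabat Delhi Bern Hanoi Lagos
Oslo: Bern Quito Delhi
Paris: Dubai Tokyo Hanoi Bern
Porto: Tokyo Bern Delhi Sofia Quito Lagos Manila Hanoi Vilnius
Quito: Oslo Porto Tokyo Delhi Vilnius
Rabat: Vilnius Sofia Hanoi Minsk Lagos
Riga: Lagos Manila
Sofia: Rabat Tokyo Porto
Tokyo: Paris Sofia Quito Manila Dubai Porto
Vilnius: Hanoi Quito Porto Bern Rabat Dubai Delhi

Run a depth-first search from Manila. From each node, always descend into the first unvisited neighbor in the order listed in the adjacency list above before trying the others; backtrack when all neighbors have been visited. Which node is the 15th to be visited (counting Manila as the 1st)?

Lagos

Visit Manila
Manila → Tokyo
Tokyo → Paris
Paris → Dubai
Dubai → Vilnius
Vilnius → Hanoi
Hanoi → Delhi
Delhi → Oslo
Oslo → Bern
Bern → Minsk
Minsk → Rabat
Rabat → Sofia
Sofia → Porto
Porto → Quito
Porto → Lagos
Lagos → Riga

Visit order: Manila, Tokyo, Paris, Dubai, Vilnius, Hanoi, Delhi, Oslo, Bern, Minsk, Rabat, Sofia, Porto, Quito, Lagos, Riga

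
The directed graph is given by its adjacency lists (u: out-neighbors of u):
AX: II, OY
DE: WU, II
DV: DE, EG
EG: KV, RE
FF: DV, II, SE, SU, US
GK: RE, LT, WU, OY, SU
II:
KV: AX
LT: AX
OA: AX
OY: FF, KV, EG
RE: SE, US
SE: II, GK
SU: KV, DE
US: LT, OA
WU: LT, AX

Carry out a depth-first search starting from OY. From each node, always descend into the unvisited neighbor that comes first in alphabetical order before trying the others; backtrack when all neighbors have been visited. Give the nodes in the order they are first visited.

Visit OY
OY → EG
EG → KV
KV → AX
AX → II
EG → RE
RE → SE
SE → GK
GK → LT
GK → SU
SU → DE
DE → WU
RE → US
US → OA
OY → FF
FF → DV

OY, EG, KV, AX, II, RE, SE, GK, LT, SU, DE, WU, US, OA, FF, DV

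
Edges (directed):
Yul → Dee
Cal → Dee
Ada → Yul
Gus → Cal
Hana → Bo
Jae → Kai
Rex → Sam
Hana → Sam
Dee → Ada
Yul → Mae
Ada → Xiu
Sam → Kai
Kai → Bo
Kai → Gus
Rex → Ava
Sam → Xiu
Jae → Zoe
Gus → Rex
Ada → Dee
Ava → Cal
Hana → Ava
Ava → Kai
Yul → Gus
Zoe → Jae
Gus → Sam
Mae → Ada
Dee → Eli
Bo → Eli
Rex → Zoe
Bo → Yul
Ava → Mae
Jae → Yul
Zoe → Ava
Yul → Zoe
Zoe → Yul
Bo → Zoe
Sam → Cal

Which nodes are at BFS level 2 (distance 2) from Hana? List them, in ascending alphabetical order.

Cal, Eli, Kai, Mae, Xiu, Yul, Zoe

Level 0: Hana
Level 1: Ava, Bo, Sam
Level 2: Cal, Eli, Kai, Mae, Xiu, Yul, Zoe
Level 3: Ada, Dee, Gus, Jae
Level 4: Rex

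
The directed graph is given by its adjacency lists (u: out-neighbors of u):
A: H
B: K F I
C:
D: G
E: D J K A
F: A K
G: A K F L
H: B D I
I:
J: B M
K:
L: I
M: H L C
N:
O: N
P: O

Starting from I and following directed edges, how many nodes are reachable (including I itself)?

1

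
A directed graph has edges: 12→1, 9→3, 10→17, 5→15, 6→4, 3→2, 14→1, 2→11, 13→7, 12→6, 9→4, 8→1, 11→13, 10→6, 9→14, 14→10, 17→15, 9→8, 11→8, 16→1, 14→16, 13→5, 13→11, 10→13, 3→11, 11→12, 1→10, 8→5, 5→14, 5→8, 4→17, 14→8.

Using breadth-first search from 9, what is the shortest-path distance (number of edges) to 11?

Level 0: 9
Level 1: 3, 4, 8, 14
Level 2: 1, 2, 5, 10, 11, 16, 17
Level 3: 6, 12, 13, 15
Level 4: 7
11 first appears at level 2.

2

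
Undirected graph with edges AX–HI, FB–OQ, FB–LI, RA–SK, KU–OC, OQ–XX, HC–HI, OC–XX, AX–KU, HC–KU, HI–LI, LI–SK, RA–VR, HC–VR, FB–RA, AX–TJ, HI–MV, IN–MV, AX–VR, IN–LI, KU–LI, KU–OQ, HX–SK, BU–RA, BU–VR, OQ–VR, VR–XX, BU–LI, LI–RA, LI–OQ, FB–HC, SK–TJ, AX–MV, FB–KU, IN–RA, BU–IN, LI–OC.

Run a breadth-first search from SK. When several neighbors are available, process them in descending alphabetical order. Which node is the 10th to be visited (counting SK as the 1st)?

BU

Visit SK; enqueue TJ, RA, LI, HX → queue [TJ, RA, LI, HX]
Visit TJ; enqueue AX → queue [RA, LI, HX, AX]
Visit RA; enqueue VR, IN, FB, BU → queue [LI, HX, AX, VR, IN, FB, BU]
Visit LI; enqueue OQ, OC, KU, HI → queue [HX, AX, VR, IN, FB, BU, OQ, OC, KU, HI]
Visit HX → queue [AX, VR, IN, FB, BU, OQ, OC, KU, HI]
Visit AX; enqueue MV → queue [VR, IN, FB, BU, OQ, OC, KU, HI, MV]
Visit VR; enqueue XX, HC → queue [IN, FB, BU, OQ, OC, KU, HI, MV, XX, HC]
Visit IN → queue [FB, BU, OQ, OC, KU, HI, MV, XX, HC]
Visit FB → queue [BU, OQ, OC, KU, HI, MV, XX, HC]
Visit BU → queue [OQ, OC, KU, HI, MV, XX, HC]
Visit OQ → queue [OC, KU, HI, MV, XX, HC]
Visit OC → queue [KU, HI, MV, XX, HC]
Visit KU → queue [HI, MV, XX, HC]
Visit HI → queue [MV, XX, HC]
Visit MV → queue [XX, HC]
Visit XX → queue [HC]
Visit HC → queue []

Visit order: SK, TJ, RA, LI, HX, AX, VR, IN, FB, BU, OQ, OC, KU, HI, MV, XX, HC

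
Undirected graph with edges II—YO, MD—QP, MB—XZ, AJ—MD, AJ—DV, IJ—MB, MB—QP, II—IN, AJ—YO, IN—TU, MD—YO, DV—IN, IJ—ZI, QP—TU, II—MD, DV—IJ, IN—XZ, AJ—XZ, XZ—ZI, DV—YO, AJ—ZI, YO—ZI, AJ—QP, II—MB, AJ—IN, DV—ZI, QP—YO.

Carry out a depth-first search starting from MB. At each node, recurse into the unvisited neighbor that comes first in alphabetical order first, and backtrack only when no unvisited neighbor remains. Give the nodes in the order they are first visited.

MB → II → IN → AJ → DV → IJ → ZI → XZ → YO → MD → QP → TU

Visit MB
MB → II
II → IN
IN → AJ
AJ → DV
DV → IJ
IJ → ZI
ZI → XZ
ZI → YO
YO → MD
MD → QP
QP → TU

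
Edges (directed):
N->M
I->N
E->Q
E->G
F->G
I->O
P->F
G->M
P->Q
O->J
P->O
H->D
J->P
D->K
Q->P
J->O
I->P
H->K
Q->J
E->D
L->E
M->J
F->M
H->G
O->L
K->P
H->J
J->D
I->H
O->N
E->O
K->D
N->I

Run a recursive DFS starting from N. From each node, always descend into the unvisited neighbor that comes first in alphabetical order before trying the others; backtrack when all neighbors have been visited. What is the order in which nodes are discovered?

Visit N
N → I
I → H
H → D
D → K
K → P
P → F
F → G
G → M
M → J
J → O
O → L
L → E
E → Q

N -> I -> H -> D -> K -> P -> F -> G -> M -> J -> O -> L -> E -> Q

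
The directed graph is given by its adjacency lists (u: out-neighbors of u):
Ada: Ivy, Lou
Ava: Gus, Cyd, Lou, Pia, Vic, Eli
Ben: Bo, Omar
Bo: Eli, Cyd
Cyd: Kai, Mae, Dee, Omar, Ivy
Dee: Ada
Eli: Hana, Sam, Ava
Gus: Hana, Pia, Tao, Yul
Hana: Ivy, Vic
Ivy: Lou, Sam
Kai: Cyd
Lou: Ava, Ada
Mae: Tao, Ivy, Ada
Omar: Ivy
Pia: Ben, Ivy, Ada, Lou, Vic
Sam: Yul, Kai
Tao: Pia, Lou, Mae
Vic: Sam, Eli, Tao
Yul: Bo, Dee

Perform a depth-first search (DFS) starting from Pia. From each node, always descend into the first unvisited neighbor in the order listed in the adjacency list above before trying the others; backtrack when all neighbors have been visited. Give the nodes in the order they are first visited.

Pia → Ben → Bo → Eli → Hana → Ivy → Lou → Ava → Gus → Tao → Mae → Ada → Yul → Dee → Cyd → Kai → Omar → Vic → Sam

Visit Pia
Pia → Ben
Ben → Bo
Bo → Eli
Eli → Hana
Hana → Ivy
Ivy → Lou
Lou → Ava
Ava → Gus
Gus → Tao
Tao → Mae
Mae → Ada
Gus → Yul
Yul → Dee
Ava → Cyd
Cyd → Kai
Cyd → Omar
Ava → Vic
Vic → Sam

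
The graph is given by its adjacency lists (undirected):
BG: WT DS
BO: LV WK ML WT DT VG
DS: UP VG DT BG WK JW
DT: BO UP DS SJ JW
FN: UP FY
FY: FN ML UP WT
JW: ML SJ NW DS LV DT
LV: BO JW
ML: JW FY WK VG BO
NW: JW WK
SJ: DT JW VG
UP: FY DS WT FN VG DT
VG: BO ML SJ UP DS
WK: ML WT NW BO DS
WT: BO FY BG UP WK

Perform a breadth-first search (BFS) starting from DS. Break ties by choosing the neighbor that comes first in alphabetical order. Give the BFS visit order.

DS BG DT JW UP VG WK WT BO SJ LV ML NW FN FY

Visit DS; enqueue BG, DT, JW, UP, VG, WK → queue [BG, DT, JW, UP, VG, WK]
Visit BG; enqueue WT → queue [DT, JW, UP, VG, WK, WT]
Visit DT; enqueue BO, SJ → queue [JW, UP, VG, WK, WT, BO, SJ]
Visit JW; enqueue LV, ML, NW → queue [UP, VG, WK, WT, BO, SJ, LV, ML, NW]
Visit UP; enqueue FN, FY → queue [VG, WK, WT, BO, SJ, LV, ML, NW, FN, FY]
Visit VG → queue [WK, WT, BO, SJ, LV, ML, NW, FN, FY]
Visit WK → queue [WT, BO, SJ, LV, ML, NW, FN, FY]
Visit WT → queue [BO, SJ, LV, ML, NW, FN, FY]
Visit BO → queue [SJ, LV, ML, NW, FN, FY]
Visit SJ → queue [LV, ML, NW, FN, FY]
Visit LV → queue [ML, NW, FN, FY]
Visit ML → queue [NW, FN, FY]
Visit NW → queue [FN, FY]
Visit FN → queue [FY]
Visit FY → queue []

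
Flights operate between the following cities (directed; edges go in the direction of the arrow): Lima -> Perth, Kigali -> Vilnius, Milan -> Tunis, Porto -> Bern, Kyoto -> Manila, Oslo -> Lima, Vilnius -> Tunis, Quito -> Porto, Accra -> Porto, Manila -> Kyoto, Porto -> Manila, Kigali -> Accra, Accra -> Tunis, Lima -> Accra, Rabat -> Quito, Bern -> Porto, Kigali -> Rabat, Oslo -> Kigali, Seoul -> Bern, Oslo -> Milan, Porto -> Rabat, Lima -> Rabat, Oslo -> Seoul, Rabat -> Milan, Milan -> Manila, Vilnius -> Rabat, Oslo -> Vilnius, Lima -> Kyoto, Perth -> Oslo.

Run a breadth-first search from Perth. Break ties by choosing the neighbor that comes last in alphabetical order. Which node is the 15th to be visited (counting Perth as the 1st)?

Porto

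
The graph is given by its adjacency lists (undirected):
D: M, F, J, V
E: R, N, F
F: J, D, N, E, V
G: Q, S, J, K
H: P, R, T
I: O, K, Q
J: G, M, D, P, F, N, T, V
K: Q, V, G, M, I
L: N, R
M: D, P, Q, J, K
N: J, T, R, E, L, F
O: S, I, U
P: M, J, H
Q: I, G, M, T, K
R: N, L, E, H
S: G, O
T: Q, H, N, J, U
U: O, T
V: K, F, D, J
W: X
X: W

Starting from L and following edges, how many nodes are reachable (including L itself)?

19

BFS from L visits: L, R, N, H, E, T, J, F, P, U, Q, V, M, G, D, O, K, I, S
Reachable nodes: 19 of 21 total.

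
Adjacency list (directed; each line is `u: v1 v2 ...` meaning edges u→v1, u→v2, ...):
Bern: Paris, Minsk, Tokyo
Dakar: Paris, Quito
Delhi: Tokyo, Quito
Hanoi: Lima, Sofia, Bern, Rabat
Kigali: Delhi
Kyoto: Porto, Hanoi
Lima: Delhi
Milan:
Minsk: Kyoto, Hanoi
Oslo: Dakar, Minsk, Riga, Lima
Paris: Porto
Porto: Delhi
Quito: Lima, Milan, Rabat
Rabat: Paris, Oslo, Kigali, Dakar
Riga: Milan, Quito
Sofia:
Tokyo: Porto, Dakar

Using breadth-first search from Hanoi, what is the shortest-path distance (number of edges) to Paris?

Level 0: Hanoi
Level 1: Bern, Lima, Rabat, Sofia
Level 2: Dakar, Delhi, Kigali, Minsk, Oslo, Paris, Tokyo
Level 3: Kyoto, Porto, Quito, Riga
Level 4: Milan
Paris first appears at level 2.

2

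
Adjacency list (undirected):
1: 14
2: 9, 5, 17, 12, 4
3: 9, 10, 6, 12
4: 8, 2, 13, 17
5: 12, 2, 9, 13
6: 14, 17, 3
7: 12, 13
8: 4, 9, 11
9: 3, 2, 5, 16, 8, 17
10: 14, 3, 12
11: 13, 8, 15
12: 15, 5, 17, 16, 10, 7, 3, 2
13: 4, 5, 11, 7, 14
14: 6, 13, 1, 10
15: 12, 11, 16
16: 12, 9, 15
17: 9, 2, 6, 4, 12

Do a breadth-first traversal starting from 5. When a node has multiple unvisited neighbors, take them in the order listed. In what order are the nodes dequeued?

Visit 5; enqueue 12, 2, 9, 13 → queue [12, 2, 9, 13]
Visit 12; enqueue 15, 17, 16, 10, 7, 3 → queue [2, 9, 13, 15, 17, 16, 10, 7, 3]
Visit 2; enqueue 4 → queue [9, 13, 15, 17, 16, 10, 7, 3, 4]
Visit 9; enqueue 8 → queue [13, 15, 17, 16, 10, 7, 3, 4, 8]
Visit 13; enqueue 11, 14 → queue [15, 17, 16, 10, 7, 3, 4, 8, 11, 14]
Visit 15 → queue [17, 16, 10, 7, 3, 4, 8, 11, 14]
Visit 17; enqueue 6 → queue [16, 10, 7, 3, 4, 8, 11, 14, 6]
Visit 16 → queue [10, 7, 3, 4, 8, 11, 14, 6]
Visit 10 → queue [7, 3, 4, 8, 11, 14, 6]
Visit 7 → queue [3, 4, 8, 11, 14, 6]
Visit 3 → queue [4, 8, 11, 14, 6]
Visit 4 → queue [8, 11, 14, 6]
Visit 8 → queue [11, 14, 6]
Visit 11 → queue [14, 6]
Visit 14; enqueue 1 → queue [6, 1]
Visit 6 → queue [1]
Visit 1 → queue []

5, 12, 2, 9, 13, 15, 17, 16, 10, 7, 3, 4, 8, 11, 14, 6, 1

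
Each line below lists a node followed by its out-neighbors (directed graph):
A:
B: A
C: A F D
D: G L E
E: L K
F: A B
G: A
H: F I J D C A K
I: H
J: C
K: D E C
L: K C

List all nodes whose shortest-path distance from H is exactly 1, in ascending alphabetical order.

A, C, D, F, I, J, K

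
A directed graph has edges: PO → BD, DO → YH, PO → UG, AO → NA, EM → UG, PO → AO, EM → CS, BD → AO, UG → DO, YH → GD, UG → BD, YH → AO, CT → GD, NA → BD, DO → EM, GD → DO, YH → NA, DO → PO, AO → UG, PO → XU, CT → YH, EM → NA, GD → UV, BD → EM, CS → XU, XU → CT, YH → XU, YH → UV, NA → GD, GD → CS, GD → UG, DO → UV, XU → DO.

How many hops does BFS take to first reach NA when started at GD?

3

Level 0: GD
Level 1: CS, DO, UG, UV
Level 2: BD, EM, PO, XU, YH
Level 3: AO, CT, NA
NA first appears at level 3.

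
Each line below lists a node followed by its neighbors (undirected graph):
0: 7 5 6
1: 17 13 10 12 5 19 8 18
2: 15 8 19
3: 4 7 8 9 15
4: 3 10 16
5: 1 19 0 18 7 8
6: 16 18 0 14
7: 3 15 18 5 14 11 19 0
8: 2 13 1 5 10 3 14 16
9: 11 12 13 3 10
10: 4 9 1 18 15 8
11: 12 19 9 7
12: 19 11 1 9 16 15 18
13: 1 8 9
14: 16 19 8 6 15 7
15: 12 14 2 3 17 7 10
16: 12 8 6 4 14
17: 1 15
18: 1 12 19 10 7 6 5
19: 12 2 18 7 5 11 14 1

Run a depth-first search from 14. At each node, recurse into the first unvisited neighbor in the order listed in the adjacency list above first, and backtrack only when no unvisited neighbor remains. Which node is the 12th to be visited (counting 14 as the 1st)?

Visit 14
14 → 16
16 → 12
12 → 19
19 → 2
2 → 15
15 → 3
3 → 4
4 → 10
10 → 9
9 → 11
11 → 7
7 → 18
18 → 1
1 → 17
1 → 13
13 → 8
8 → 5
5 → 0
0 → 6

Visit order: 14, 16, 12, 19, 2, 15, 3, 4, 10, 9, 11, 7, 18, 1, 17, 13, 8, 5, 0, 6

7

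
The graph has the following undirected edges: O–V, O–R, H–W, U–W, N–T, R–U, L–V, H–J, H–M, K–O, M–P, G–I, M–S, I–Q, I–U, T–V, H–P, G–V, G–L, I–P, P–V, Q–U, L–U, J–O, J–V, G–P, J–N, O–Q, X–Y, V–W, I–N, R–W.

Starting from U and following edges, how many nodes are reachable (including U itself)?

17

BFS from U visits: U, I, L, Q, R, W, G, N, P, V, O, H, J, T, M, K, S
Reachable nodes: 17 of 19 total.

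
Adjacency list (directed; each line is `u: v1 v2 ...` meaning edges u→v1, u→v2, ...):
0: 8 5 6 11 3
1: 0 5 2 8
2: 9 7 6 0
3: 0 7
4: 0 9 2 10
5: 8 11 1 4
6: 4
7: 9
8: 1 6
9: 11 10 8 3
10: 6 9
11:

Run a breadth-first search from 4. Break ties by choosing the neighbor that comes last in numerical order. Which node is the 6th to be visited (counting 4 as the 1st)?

6

Visit 4; enqueue 10, 9, 2, 0 → queue [10, 9, 2, 0]
Visit 10; enqueue 6 → queue [9, 2, 0, 6]
Visit 9; enqueue 11, 8, 3 → queue [2, 0, 6, 11, 8, 3]
Visit 2; enqueue 7 → queue [0, 6, 11, 8, 3, 7]
Visit 0; enqueue 5 → queue [6, 11, 8, 3, 7, 5]
Visit 6 → queue [11, 8, 3, 7, 5]
Visit 11 → queue [8, 3, 7, 5]
Visit 8; enqueue 1 → queue [3, 7, 5, 1]
Visit 3 → queue [7, 5, 1]
Visit 7 → queue [5, 1]
Visit 5 → queue [1]
Visit 1 → queue []

Visit order: 4, 10, 9, 2, 0, 6, 11, 8, 3, 7, 5, 1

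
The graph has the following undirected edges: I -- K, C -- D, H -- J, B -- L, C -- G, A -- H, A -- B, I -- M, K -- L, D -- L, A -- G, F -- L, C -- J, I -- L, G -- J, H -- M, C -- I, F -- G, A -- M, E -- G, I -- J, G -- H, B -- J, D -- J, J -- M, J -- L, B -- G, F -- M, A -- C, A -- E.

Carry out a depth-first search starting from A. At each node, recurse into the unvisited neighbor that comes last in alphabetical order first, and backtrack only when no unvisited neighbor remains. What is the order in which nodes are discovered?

A, M, J, L, K, I, C, G, H, F, E, B, D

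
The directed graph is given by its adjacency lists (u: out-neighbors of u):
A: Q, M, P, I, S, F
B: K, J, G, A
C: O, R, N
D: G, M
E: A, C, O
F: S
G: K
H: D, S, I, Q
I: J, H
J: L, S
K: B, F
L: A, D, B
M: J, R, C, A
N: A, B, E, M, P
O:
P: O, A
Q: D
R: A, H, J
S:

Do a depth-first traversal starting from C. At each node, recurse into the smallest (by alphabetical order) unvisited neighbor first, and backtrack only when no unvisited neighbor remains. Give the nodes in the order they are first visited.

C, N, A, F, S, I, H, D, G, K, B, J, L, M, R, Q, P, O, E

Visit C
C → N
N → A
A → F
F → S
A → I
I → H
H → D
D → G
G → K
K → B
B → J
J → L
D → M
M → R
H → Q
A → P
P → O
N → E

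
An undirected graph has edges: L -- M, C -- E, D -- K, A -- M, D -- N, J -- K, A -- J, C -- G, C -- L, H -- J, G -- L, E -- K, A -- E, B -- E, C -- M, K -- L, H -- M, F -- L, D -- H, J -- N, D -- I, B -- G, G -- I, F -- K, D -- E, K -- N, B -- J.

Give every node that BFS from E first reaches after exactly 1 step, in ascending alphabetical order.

A, B, C, D, K

Level 0: E
Level 1: A, B, C, D, K
Level 2: F, G, H, I, J, L, M, N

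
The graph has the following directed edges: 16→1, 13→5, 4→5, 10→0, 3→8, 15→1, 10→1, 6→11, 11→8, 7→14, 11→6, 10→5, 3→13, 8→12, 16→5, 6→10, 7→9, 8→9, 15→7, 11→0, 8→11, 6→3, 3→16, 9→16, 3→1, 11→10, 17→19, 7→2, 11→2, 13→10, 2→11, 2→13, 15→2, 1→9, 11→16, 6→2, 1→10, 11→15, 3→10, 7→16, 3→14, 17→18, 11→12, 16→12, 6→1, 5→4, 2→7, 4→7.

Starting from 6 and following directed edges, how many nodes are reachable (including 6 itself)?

17

BFS from 6 visits: 6, 11, 10, 3, 2, 1, 16, 15, 12, 8, 0, 5, 14, 13, 7, 9, 4
Reachable nodes: 17 of 20 total.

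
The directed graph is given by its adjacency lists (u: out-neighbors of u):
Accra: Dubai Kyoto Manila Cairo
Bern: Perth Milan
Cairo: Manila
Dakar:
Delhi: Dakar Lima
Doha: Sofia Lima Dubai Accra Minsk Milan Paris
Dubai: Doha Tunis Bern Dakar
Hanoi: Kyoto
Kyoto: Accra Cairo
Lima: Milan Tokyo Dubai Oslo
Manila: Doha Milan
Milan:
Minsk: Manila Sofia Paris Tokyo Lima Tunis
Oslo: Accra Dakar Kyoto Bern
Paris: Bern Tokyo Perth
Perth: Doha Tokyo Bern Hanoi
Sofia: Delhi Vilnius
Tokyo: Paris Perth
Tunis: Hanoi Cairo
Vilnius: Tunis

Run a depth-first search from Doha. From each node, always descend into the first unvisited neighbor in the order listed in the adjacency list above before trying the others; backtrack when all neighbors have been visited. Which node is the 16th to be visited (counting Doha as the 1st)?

Visit Doha
Doha → Sofia
Sofia → Delhi
Delhi → Dakar
Delhi → Lima
Lima → Milan
Lima → Tokyo
Tokyo → Paris
Paris → Bern
Bern → Perth
Perth → Hanoi
Hanoi → Kyoto
Kyoto → Accra
Accra → Dubai
Dubai → Tunis
Tunis → Cairo
Cairo → Manila
Lima → Oslo
Sofia → Vilnius
Doha → Minsk

Visit order: Doha, Sofia, Delhi, Dakar, Lima, Milan, Tokyo, Paris, Bern, Perth, Hanoi, Kyoto, Accra, Dubai, Tunis, Cairo, Manila, Oslo, Vilnius, Minsk

Cairo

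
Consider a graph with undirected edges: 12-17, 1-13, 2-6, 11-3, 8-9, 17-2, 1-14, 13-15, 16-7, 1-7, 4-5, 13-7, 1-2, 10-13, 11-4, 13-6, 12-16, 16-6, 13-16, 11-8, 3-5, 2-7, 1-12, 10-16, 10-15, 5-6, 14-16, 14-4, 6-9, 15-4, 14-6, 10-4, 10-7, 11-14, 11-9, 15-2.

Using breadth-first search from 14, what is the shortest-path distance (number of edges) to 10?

Level 0: 14
Level 1: 1, 4, 6, 11, 16
Level 2: 2, 3, 5, 7, 8, 9, 10, 12, 13, 15
Level 3: 17
10 first appears at level 2.

2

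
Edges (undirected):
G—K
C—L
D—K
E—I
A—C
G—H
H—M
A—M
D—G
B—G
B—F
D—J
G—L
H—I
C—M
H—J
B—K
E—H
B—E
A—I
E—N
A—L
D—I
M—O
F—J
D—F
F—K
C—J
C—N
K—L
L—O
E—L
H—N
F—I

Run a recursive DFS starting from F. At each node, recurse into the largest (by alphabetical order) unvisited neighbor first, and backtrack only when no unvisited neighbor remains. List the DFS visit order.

F → K → L → O → M → H → N → E → I → D → J → C → A → G → B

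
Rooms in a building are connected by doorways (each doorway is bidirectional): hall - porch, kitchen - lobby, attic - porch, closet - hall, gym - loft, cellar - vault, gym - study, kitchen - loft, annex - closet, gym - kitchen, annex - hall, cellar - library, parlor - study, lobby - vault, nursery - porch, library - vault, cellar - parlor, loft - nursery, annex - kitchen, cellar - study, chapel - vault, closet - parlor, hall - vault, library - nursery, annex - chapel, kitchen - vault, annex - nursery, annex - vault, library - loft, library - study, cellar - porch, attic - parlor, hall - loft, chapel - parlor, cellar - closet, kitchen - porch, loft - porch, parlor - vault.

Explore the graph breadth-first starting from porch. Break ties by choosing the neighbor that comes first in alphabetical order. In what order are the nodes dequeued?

Visit porch; enqueue attic, cellar, hall, kitchen, loft, nursery → queue [attic, cellar, hall, kitchen, loft, nursery]
Visit attic; enqueue parlor → queue [cellar, hall, kitchen, loft, nursery, parlor]
Visit cellar; enqueue closet, library, study, vault → queue [hall, kitchen, loft, nursery, parlor, closet, library, study, vault]
Visit hall; enqueue annex → queue [kitchen, loft, nursery, parlor, closet, library, study, vault, annex]
Visit kitchen; enqueue gym, lobby → queue [loft, nursery, parlor, closet, library, study, vault, annex, gym, lobby]
Visit loft → queue [nursery, parlor, closet, library, study, vault, annex, gym, lobby]
Visit nursery → queue [parlor, closet, library, study, vault, annex, gym, lobby]
Visit parlor; enqueue chapel → queue [closet, library, study, vault, annex, gym, lobby, chapel]
Visit closet → queue [library, study, vault, annex, gym, lobby, chapel]
Visit library → queue [study, vault, annex, gym, lobby, chapel]
Visit study → queue [vault, annex, gym, lobby, chapel]
Visit vault → queue [annex, gym, lobby, chapel]
Visit annex → queue [gym, lobby, chapel]
Visit gym → queue [lobby, chapel]
Visit lobby → queue [chapel]
Visit chapel → queue []

porch attic cellar hall kitchen loft nursery parlor closet library study vault annex gym lobby chapel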